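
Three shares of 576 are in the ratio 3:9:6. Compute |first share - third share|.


Total parts = 3 + 9 + 6 = 18
Value per part = 576 / 18 = 32
Shares: 3*32=96, 9*32=288, 6*32=192
First share = 96, third share = 192
Difference = |96 - 192| = 96

96


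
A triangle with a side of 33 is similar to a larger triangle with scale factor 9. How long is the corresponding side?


Similar triangles have proportional sides
Scale factor = 9
Smaller side = 33
Corresponding larger side = 33 * 9
= 297

297


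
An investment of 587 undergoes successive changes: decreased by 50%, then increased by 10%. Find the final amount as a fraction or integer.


Start: 587
Step 1: decrease by 50% => multiply by 50/100
  587 * 50/100 = 587/2
Step 2: increase by 10% => multiply by 110/100
  587/2 * 110/100 = 6457/20
Final value = 6457/20

6457/20


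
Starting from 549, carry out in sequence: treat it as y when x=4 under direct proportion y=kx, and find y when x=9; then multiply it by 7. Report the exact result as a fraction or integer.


Start with 549.
Step 1: Direct prop: k = (549)/4; new y = k*9 = 549*9/4 = 4941/4
Step 2: Multiply by 7: 4941/4 * 7 = 34587/4
Final result = 34587/4

34587/4


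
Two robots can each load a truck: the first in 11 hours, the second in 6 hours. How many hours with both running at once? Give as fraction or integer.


Rate of A = 1/11 job per hour
Rate of B = 1/6 job per hour
Combined rate = 1/11 + 1/6
Find common denominator: (6 + 11)/(11*6) = 17/66
Combined rate = 17/66 job per hour
Time together = 1 / (17/66) = 66/17 hours

66/17


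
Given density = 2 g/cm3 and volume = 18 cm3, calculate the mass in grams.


Using mass = density * volume
Density = 2 g/cm3
Volume = 18 cm3
Mass = 2 * 18
= 36 g

36


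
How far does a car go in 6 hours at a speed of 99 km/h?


Using distance = speed * time
Speed = 99 km/h
Time = 6 hours
Distance = 99 * 6
= 594 km

594


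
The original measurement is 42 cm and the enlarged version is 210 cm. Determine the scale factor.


Original length = 42 cm
Scaled length = 210 cm
Scale factor = 210 / 42
= 5

5


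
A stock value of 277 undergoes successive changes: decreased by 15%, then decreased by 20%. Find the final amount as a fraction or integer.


Start: 277
Step 1: decrease by 15% => multiply by 85/100
  277 * 85/100 = 4709/20
Step 2: decrease by 20% => multiply by 80/100
  4709/20 * 80/100 = 4709/25
Final value = 4709/25

4709/25


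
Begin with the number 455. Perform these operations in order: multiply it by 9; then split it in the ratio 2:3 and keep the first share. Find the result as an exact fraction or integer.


Start with 455.
Step 1: Multiply by 9: 455 * 9 = 4095
Step 2: Split 2:3, first share = 4095 * 2/5 = 1638
Final result = 1638

1638


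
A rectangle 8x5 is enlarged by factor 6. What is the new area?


Original dimensions: 8 x 5
Enlargement factor = 6
New width = 8 * 6 = 48
New height = 5 * 6 = 30
New area = 48 * 30 = 1440

1440


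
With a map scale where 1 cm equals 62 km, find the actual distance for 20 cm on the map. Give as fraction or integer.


Map scale: 1 cm = 62 km
Measured distance on map = 20 cm
Set up proportion: 20 * 62 / 1
= 1240 / 1
= 1240 km

1240


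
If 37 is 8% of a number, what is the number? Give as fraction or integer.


Given: 37 is 8% of the whole
Set up: 37 = 8/100 * whole
whole = 37 * 100 / 8
whole = 3700 / 8
whole = 925/2

925/2


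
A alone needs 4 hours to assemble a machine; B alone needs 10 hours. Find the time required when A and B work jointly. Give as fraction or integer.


Rate of A = 1/4 job per hour
Rate of B = 1/10 job per hour
Combined rate = 1/4 + 1/10
Find common denominator: (10 + 4)/(4*10) = 14/40
Combined rate = 7/20 job per hour
Time together = 1 / (7/20) = 20/7 hours

20/7


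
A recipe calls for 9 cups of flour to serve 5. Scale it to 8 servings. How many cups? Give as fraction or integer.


Original: 9 cups for 5 servings
Target servings = 8
Scaling factor = 8/5
New amount = 9 * 8/5
= 72/5
= 72/5 cups

72/5


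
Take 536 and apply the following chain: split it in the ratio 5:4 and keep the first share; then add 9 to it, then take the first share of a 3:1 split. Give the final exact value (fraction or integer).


Start with 536.
Step 1: Split 5:4, first share = 536 * 5/9 = 2680/9
Step 2: Add 9: 2680/9+9=2761/9; split 3:1 first = 2761/9*3/4 = 2761/12
Final result = 2761/12

2761/12


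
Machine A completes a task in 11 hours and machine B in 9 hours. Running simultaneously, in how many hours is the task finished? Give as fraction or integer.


Rate of A = 1/11 job per hour
Rate of B = 1/9 job per hour
Combined rate = 1/11 + 1/9
Find common denominator: (9 + 11)/(11*9) = 20/99
Combined rate = 20/99 job per hour
Time together = 1 / (20/99) = 99/20 hours

99/20


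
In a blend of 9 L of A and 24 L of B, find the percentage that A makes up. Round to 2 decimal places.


Volume of A = 9 L
Volume of B = 24 L
Total volume = 9 + 24 = 33 L
Percentage of A = (9/33) * 100
= 27.27%

27.27


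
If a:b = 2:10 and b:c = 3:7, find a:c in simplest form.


Given a:b = 2:10 and b:c = 3:7
Make b consistent. Multiply first ratio by 3: a:b = 6:30
Multiply second ratio by 10: b:c = 30:70
Now b = 30 in both, so a:b:c = 6:30:70
Therefore a:c = 6:70
Simplify by GCD: a:c = 3:35

3:35


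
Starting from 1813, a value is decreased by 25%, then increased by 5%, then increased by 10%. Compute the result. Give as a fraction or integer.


Start: 1813
Step 1: decrease by 25% => multiply by 75/100
  1813 * 75/100 = 5439/4
Step 2: increase by 5% => multiply by 105/100
  5439/4 * 105/100 = 114219/80
Step 3: increase by 10% => multiply by 110/100
  114219/80 * 110/100 = 1256409/800
Final value = 1256409/800

1256409/800


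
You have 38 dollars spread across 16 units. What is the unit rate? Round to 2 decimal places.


Total dollars = 38
Number of units = 16
Unit rate = 38 / 16
= 2.38 dollars per unit

2.38


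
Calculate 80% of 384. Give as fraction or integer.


Compute 80% of 384
Convert percentage: 80% = 80/100
Multiply: 384 * 80/100
= 30720/100
= 1536/5

1536/5


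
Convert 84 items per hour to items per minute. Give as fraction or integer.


Converting from per hour to per minute
Rate = 84 items per hour
Divide by 60: 84/60
= 7/5 items per minute

7/5


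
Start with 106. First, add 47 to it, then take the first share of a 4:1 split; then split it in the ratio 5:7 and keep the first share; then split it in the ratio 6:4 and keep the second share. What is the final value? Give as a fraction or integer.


Start with 106.
Step 1: Add 47: 106+47=153; split 4:1 first = 153*4/5 = 612/5
Step 2: Split 5:7, first share = 612/5 * 5/12 = 51
Step 3: Split 6:4, second share = 51 * 4/10 = 102/5
Final result = 102/5

102/5


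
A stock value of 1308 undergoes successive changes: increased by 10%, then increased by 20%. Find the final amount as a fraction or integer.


Start: 1308
Step 1: increase by 10% => multiply by 110/100
  1308 * 110/100 = 7194/5
Step 2: increase by 20% => multiply by 120/100
  7194/5 * 120/100 = 43164/25
Final value = 43164/25

43164/25


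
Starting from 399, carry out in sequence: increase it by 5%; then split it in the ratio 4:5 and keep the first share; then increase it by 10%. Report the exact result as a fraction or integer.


Start with 399.
Step 1: Increase by 5%: 399 * 105/100 = 8379/20
Step 2: Split 4:5, first share = 8379/20 * 4/9 = 931/5
Step 3: Increase by 10%: 931/5 * 110/100 = 10241/50
Final result = 10241/50

10241/50


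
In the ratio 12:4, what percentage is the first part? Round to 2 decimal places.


Total parts = 12 + 4 = 16
First part fraction = 12/16
Percentage = (12/16) * 100
= 0.75 * 100
= 75.00%

75.00


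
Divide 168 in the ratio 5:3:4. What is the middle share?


Ratio = 5:3:4
Total parts = 5 + 3 + 4 = 12
Value per part = 168 / 12 = 14
First share = 5 * 14 = 70
Middle share = 3 * 14 = 42
Third share = 4 * 14 = 56

42


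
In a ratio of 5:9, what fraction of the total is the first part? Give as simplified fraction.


Total parts = 5 + 9 = 14
First part fraction = 5/14
Simplify: 5/14 = 5/14

5/14


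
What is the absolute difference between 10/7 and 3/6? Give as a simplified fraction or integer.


Simplify: 10/7 = 10/7 and 3/6 = 1/2
Find common denominator: LCD = 14
Convert: 20/14 and 7/14
Difference = |20 - 7|/14 = 13/14
Simplified = 13/14

13/14


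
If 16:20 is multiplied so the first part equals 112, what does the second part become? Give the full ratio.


Original ratio: 16:20
First term target: 112
Scale factor = 112 / 16 = 7
Multiply second term: 20 * 7 = 140
Equivalent ratio = 112:140

112:140


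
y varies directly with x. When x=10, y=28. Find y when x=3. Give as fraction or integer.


Direct proportion: y = kx
Find k: k = 28/10 = 14/5
Compute y at x=3: y = 14/5 * 3
y = 42/5

42/5


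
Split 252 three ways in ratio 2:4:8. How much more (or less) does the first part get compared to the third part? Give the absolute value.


Total parts = 2 + 4 + 8 = 14
Value per part = 252 / 14 = 18
Shares: 2*18=36, 4*18=72, 8*18=144
First share = 36, third share = 144
Difference = |36 - 144| = 108

108


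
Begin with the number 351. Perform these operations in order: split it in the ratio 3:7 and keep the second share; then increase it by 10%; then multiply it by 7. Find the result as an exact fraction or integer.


Start with 351.
Step 1: Split 3:7, second share = 351 * 7/10 = 2457/10
Step 2: Increase by 10%: 2457/10 * 110/100 = 27027/100
Step 3: Multiply by 7: 27027/100 * 7 = 189189/100
Final result = 189189/100

189189/100


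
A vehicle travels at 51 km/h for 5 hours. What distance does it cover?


Using distance = speed * time
Speed = 51 km/h
Time = 5 hours
Distance = 51 * 5
= 255 km

255


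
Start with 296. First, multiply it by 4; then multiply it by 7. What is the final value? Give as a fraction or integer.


Start with 296.
Step 1: Multiply by 4: 296 * 4 = 1184
Step 2: Multiply by 7: 1184 * 7 = 8288
Final result = 8288

8288


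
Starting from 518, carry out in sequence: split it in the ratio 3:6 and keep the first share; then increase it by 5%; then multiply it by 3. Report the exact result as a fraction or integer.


Start with 518.
Step 1: Split 3:6, first share = 518 * 3/9 = 518/3
Step 2: Increase by 5%: 518/3 * 105/100 = 1813/10
Step 3: Multiply by 3: 1813/10 * 3 = 5439/10
Final result = 5439/10

5439/10


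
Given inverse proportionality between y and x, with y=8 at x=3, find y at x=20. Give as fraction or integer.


Inverse proportion: y = k/x
Find k: k = 3 * 8 = 24
Compute y at x=20: y = 24/20
y = 6/5

6/5


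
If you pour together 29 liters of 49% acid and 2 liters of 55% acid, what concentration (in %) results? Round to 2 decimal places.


Solute in mixture 1 = 49% of 29 L = 29*49/100 = 1421/100 L
Solute in mixture 2 = 55% of 2 L = 2*55/100 = 11/10 L
Total solute = 1421/100 + 11/10 = 1531/100 L
Total volume = 29 + 2 = 31 L
Final concentration = 1531/100/31 * 100 = 49.39%

49.39


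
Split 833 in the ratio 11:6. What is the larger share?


Total parts = 11 + 6 = 17
Value per part = 833 / 17 = 49
First share = 11 * 49 = 539
Second share = 6 * 49 = 294
Larger share = 539

539


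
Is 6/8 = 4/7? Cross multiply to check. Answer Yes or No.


Cross multiply to check 6/8 = 4/7
Left cross product: 6 * 7 = 42
Right cross product: 8 * 4 = 32
42 != 32
Not equal, so proportions differ => No

No


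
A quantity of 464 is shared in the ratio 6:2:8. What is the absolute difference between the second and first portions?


Total parts = 6 + 2 + 8 = 16
Value per part = 464 / 16 = 29
Shares: 6*29=174, 2*29=58, 8*29=232
Second share = 58, first share = 174
Difference = |58 - 174| = 116

116


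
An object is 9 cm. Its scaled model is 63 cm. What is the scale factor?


Original length = 9 cm
Scaled length = 63 cm
Scale factor = 63 / 9
= 7

7


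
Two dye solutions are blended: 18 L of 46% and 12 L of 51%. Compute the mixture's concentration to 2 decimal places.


Solute in mixture 1 = 46% of 18 L = 18*46/100 = 207/25 L
Solute in mixture 2 = 51% of 12 L = 12*51/100 = 153/25 L
Total solute = 207/25 + 153/25 = 72/5 L
Total volume = 18 + 12 = 30 L
Final concentration = 72/5/30 * 100 = 48.00%

48.00


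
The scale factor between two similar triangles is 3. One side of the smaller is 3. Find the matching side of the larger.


Similar triangles have proportional sides
Scale factor = 3
Smaller side = 3
Corresponding larger side = 3 * 3
= 9

9


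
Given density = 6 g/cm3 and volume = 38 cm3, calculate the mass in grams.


Using mass = density * volume
Density = 6 g/cm3
Volume = 38 cm3
Mass = 6 * 38
= 228 g

228


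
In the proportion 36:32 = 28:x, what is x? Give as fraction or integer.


Setting up: 36/32 = 28/x
Cross multiply: 36 * x = 32 * 28
36x = 896
x = 896/36
x = 224/9

224/9


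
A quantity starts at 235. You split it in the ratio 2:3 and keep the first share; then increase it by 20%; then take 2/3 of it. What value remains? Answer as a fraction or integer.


Start with 235.
Step 1: Split 2:3, first share = 235 * 2/5 = 94
Step 2: Increase by 20%: 94 * 120/100 = 564/5
Step 3: Take 2/3: 564/5 * 2/3 = 376/5
Final result = 376/5

376/5


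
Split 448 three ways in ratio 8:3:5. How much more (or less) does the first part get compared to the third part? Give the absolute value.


Total parts = 8 + 3 + 5 = 16
Value per part = 448 / 16 = 28
Shares: 8*28=224, 3*28=84, 5*28=140
First share = 224, third share = 140
Difference = |224 - 140| = 84

84


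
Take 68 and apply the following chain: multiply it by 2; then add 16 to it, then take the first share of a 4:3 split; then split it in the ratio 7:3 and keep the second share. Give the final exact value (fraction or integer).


Start with 68.
Step 1: Multiply by 2: 68 * 2 = 136
Step 2: Add 16: 136+16=152; split 4:3 first = 152*4/7 = 608/7
Step 3: Split 7:3, second share = 608/7 * 3/10 = 912/35
Final result = 912/35

912/35


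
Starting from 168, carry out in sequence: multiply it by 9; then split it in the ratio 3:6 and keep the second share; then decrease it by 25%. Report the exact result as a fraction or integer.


Start with 168.
Step 1: Multiply by 9: 168 * 9 = 1512
Step 2: Split 3:6, second share = 1512 * 6/9 = 1008
Step 3: Decrease by 25%: 1008 * 75/100 = 756
Final result = 756

756


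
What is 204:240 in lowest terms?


Find GCD(204, 240)
GCD = 12
Divide both by 12: 204/12 = 17, 240/12 = 20
Simplified ratio = 17:20

17:20


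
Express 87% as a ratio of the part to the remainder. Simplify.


Part = 87%, Remainder = 13%
Ratio = 87:13
GCD(87, 13) = 1
Simplify: 87:13 = 87:13

87:13


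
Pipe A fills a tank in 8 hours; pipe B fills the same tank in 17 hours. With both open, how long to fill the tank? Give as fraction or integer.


Rate of A = 1/8 job per hour
Rate of B = 1/17 job per hour
Combined rate = 1/8 + 1/17
Find common denominator: (17 + 8)/(8*17) = 25/136
Combined rate = 25/136 job per hour
Time together = 1 / (25/136) = 136/25 hours

136/25


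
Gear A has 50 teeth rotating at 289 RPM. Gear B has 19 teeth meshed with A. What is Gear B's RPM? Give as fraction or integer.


Gear ratio: teeth_A * RPM_A = teeth_B * RPM_B
50 * 289 = 19 * RPM_B
14450 = 19 * RPM_B
RPM_B = 14450 / 19
RPM_B = 14450/19

14450/19


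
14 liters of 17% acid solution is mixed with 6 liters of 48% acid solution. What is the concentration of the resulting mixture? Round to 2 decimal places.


Solute in mixture 1 = 17% of 14 L = 14*17/100 = 119/50 L
Solute in mixture 2 = 48% of 6 L = 6*48/100 = 72/25 L
Total solute = 119/50 + 72/25 = 263/50 L
Total volume = 14 + 6 = 20 L
Final concentration = 263/50/20 * 100 = 26.30%

26.30


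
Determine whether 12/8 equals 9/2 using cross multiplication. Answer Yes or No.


Cross multiply to check 12/8 = 9/2
Left cross product: 12 * 2 = 24
Right cross product: 8 * 9 = 72
24 != 72
Not equal, so proportions differ => No

No


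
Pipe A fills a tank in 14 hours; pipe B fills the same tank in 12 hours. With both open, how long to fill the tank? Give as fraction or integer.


Rate of A = 1/14 job per hour
Rate of B = 1/12 job per hour
Combined rate = 1/14 + 1/12
Find common denominator: (12 + 14)/(14*12) = 26/168
Combined rate = 13/84 job per hour
Time together = 1 / (13/84) = 84/13 hours

84/13


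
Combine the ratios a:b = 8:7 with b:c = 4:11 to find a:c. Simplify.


Given a:b = 8:7 and b:c = 4:11
Make b consistent. Multiply first ratio by 4: a:b = 32:28
Multiply second ratio by 7: b:c = 28:77
Now b = 28 in both, so a:b:c = 32:28:77
Therefore a:c = 32:77
Simplify by GCD: a:c = 32:77

32:77


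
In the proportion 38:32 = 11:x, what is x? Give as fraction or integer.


Setting up: 38/32 = 11/x
Cross multiply: 38 * x = 32 * 11
38x = 352
x = 352/38
x = 176/19

176/19


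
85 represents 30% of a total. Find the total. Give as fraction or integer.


Given: 85 is 30% of the whole
Set up: 85 = 30/100 * whole
whole = 85 * 100 / 30
whole = 8500 / 30
whole = 850/3

850/3


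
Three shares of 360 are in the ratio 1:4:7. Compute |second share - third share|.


Total parts = 1 + 4 + 7 = 12
Value per part = 360 / 12 = 30
Shares: 1*30=30, 4*30=120, 7*30=210
Second share = 120, third share = 210
Difference = |120 - 210| = 90

90


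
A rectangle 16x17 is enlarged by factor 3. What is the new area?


Original dimensions: 16 x 17
Enlargement factor = 3
New width = 16 * 3 = 48
New height = 17 * 3 = 51
New area = 48 * 51 = 2448

2448


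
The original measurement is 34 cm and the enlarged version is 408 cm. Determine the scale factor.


Original length = 34 cm
Scaled length = 408 cm
Scale factor = 408 / 34
= 12

12


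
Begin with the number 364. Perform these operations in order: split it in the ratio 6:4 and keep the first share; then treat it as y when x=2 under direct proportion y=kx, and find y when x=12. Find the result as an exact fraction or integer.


Start with 364.
Step 1: Split 6:4, first share = 364 * 6/10 = 1092/5
Step 2: Direct prop: k = (1092/5)/2; new y = k*12 = 1092/5*12/2 = 6552/5
Final result = 6552/5

6552/5


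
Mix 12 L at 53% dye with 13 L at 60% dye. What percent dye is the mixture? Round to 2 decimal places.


Solute in mixture 1 = 53% of 12 L = 12*53/100 = 159/25 L
Solute in mixture 2 = 60% of 13 L = 13*60/100 = 39/5 L
Total solute = 159/25 + 39/5 = 354/25 L
Total volume = 12 + 13 = 25 L
Final concentration = 354/25/25 * 100 = 56.64%

56.64


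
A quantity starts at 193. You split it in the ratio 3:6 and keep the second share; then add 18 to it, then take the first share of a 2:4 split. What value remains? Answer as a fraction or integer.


Start with 193.
Step 1: Split 3:6, second share = 193 * 6/9 = 386/3
Step 2: Add 18: 386/3+18=440/3; split 2:4 first = 440/3*2/6 = 440/9
Final result = 440/9

440/9


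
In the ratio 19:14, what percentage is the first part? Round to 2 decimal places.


Total parts = 19 + 14 = 33
First part fraction = 19/33
Percentage = (19/33) * 100
= 0.575758 * 100
= 57.58%

57.58


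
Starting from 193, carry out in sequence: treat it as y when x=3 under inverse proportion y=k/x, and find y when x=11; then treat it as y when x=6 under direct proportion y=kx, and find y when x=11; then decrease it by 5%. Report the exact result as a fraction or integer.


Start with 193.
Step 1: Inverse prop: k = (193)*3; new y = k/11 = 193*3/11 = 579/11
Step 2: Direct prop: k = (579/11)/6; new y = k*11 = 579/11*11/6 = 193/2
Step 3: Decrease by 5%: 193/2 * 95/100 = 3667/40
Final result = 3667/40

3667/40


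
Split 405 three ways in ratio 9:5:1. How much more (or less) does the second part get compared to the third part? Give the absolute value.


Total parts = 9 + 5 + 1 = 15
Value per part = 405 / 15 = 27
Shares: 9*27=243, 5*27=135, 1*27=27
Second share = 135, third share = 27
Difference = |135 - 27| = 108

108


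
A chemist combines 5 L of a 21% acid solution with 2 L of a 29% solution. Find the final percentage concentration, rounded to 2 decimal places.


Solute in mixture 1 = 21% of 5 L = 5*21/100 = 21/20 L
Solute in mixture 2 = 29% of 2 L = 2*29/100 = 29/50 L
Total solute = 21/20 + 29/50 = 163/100 L
Total volume = 5 + 2 = 7 L
Final concentration = 163/100/7 * 100 = 23.29%

23.29


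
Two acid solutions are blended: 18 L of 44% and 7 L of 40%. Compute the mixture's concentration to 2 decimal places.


Solute in mixture 1 = 44% of 18 L = 18*44/100 = 198/25 L
Solute in mixture 2 = 40% of 7 L = 7*40/100 = 14/5 L
Total solute = 198/25 + 14/5 = 268/25 L
Total volume = 18 + 7 = 25 L
Final concentration = 268/25/25 * 100 = 42.88%

42.88


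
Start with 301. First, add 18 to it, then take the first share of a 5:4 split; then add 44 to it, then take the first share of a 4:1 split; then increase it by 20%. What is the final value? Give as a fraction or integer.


Start with 301.
Step 1: Add 18: 301+18=319; split 5:4 first = 319*5/9 = 1595/9
Step 2: Add 44: 1595/9+44=1991/9; split 4:1 first = 1991/9*4/5 = 7964/45
Step 3: Increase by 20%: 7964/45 * 120/100 = 15928/75
Final result = 15928/75

15928/75


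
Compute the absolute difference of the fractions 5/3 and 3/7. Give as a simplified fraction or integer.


Simplify: 5/3 = 5/3 and 3/7 = 3/7
Find common denominator: LCD = 21
Convert: 35/21 and 9/21
Difference = |35 - 9|/21 = 26/21
Simplified = 26/21

26/21


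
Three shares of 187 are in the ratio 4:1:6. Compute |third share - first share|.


Total parts = 4 + 1 + 6 = 11
Value per part = 187 / 11 = 17
Shares: 4*17=68, 1*17=17, 6*17=102
Third share = 102, first share = 68
Difference = |102 - 68| = 34

34


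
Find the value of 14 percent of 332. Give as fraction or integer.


Compute 14% of 332
Convert percentage: 14% = 14/100
Multiply: 332 * 14/100
= 4648/100
= 1162/25

1162/25


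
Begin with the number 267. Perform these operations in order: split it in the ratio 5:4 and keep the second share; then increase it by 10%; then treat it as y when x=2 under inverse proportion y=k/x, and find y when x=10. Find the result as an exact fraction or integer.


Start with 267.
Step 1: Split 5:4, second share = 267 * 4/9 = 356/3
Step 2: Increase by 10%: 356/3 * 110/100 = 1958/15
Step 3: Inverse prop: k = (1958/15)*2; new y = k/10 = 1958/15*2/10 = 1958/75
Final result = 1958/75

1958/75


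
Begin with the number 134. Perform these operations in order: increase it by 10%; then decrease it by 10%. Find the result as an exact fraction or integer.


Start with 134.
Step 1: Increase by 10%: 134 * 110/100 = 737/5
Step 2: Decrease by 10%: 737/5 * 90/100 = 6633/50
Final result = 6633/50

6633/50


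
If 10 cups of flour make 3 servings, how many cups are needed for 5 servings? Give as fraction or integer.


Original: 10 cups for 3 servings
Target servings = 5
Scaling factor = 5/3
New amount = 10 * 5/3
= 50/3
= 50/3 cups

50/3


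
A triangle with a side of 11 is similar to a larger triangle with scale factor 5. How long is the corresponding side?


Similar triangles have proportional sides
Scale factor = 5
Smaller side = 11
Corresponding larger side = 11 * 5
= 55

55


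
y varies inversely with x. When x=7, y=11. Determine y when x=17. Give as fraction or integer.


Inverse proportion: y = k/x
Find k: k = 7 * 11 = 77
Compute y at x=17: y = 77/17
y = 77/17

77/17


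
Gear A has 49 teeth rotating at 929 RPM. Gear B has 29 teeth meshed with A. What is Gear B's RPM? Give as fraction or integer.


Gear ratio: teeth_A * RPM_A = teeth_B * RPM_B
49 * 929 = 29 * RPM_B
45521 = 29 * RPM_B
RPM_B = 45521 / 29
RPM_B = 45521/29

45521/29


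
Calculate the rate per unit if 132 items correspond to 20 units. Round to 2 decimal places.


Total items = 132
Number of units = 20
Unit rate = 132 / 20
= 6.60 items per unit

6.60


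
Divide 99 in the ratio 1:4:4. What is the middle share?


Ratio = 1:4:4
Total parts = 1 + 4 + 4 = 9
Value per part = 99 / 9 = 11
First share = 1 * 11 = 11
Middle share = 4 * 11 = 44
Third share = 4 * 11 = 44

44


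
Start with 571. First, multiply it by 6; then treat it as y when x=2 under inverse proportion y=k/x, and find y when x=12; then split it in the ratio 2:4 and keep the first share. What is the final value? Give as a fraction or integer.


Start with 571.
Step 1: Multiply by 6: 571 * 6 = 3426
Step 2: Inverse prop: k = (3426)*2; new y = k/12 = 3426*2/12 = 571
Step 3: Split 2:4, first share = 571 * 2/6 = 571/3
Final result = 571/3

571/3


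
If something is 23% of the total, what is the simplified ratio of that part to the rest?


Part = 23%, Remainder = 77%
Ratio = 23:77
GCD(23, 77) = 1
Simplify: 23:77 = 23:77

23:77


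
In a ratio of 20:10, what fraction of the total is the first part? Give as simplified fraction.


Total parts = 20 + 10 = 30
First part fraction = 20/30
Simplify: 20/30 = 2/3

2/3


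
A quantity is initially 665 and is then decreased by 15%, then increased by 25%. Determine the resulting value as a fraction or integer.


Start: 665
Step 1: decrease by 15% => multiply by 85/100
  665 * 85/100 = 2261/4
Step 2: increase by 25% => multiply by 125/100
  2261/4 * 125/100 = 11305/16
Final value = 11305/16

11305/16


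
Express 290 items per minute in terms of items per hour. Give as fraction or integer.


Converting from per minute to per hour
Rate = 290 items per minute
Multiply by 60: 290 * 60
= 17400 items per hour

17400


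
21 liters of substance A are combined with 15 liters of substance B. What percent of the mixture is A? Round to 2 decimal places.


Volume of A = 21 L
Volume of B = 15 L
Total volume = 21 + 15 = 36 L
Percentage of A = (21/36) * 100
= 58.33%

58.33


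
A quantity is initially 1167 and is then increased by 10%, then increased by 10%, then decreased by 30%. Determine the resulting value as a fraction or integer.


Start: 1167
Step 1: increase by 10% => multiply by 110/100
  1167 * 110/100 = 12837/10
Step 2: increase by 10% => multiply by 110/100
  12837/10 * 110/100 = 141207/100
Step 3: decrease by 30% => multiply by 70/100
  141207/100 * 70/100 = 988449/1000
Final value = 988449/1000

988449/1000


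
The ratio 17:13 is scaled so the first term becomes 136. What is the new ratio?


Original ratio: 17:13
First term target: 136
Scale factor = 136 / 17 = 8
Multiply second term: 13 * 8 = 104
Equivalent ratio = 136:104

136:104


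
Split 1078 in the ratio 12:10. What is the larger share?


Total parts = 12 + 10 = 22
Value per part = 1078 / 22 = 49
First share = 12 * 49 = 588
Second share = 10 * 49 = 490
Larger share = 588

588


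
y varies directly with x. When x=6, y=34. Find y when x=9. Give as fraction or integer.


Direct proportion: y = kx
Find k: k = 34/6 = 17/3
Compute y at x=9: y = 17/3 * 9
y = 51

51


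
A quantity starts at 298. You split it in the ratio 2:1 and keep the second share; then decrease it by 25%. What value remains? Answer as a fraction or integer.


Start with 298.
Step 1: Split 2:1, second share = 298 * 1/3 = 298/3
Step 2: Decrease by 25%: 298/3 * 75/100 = 149/2
Final result = 149/2

149/2


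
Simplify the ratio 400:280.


Find GCD(400, 280)
GCD = 40
Divide both by 40: 400/40 = 10, 280/40 = 7
Simplified ratio = 10:7

10:7


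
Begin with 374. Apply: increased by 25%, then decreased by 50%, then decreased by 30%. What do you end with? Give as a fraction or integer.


Start: 374
Step 1: increase by 25% => multiply by 125/100
  374 * 125/100 = 935/2
Step 2: decrease by 50% => multiply by 50/100
  935/2 * 50/100 = 935/4
Step 3: decrease by 30% => multiply by 70/100
  935/4 * 70/100 = 1309/8
Final value = 1309/8

1309/8


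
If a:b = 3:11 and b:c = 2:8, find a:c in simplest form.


Given a:b = 3:11 and b:c = 2:8
Make b consistent. Multiply first ratio by 2: a:b = 6:22
Multiply second ratio by 11: b:c = 22:88
Now b = 22 in both, so a:b:c = 6:22:88
Therefore a:c = 6:88
Simplify by GCD: a:c = 3:44

3:44


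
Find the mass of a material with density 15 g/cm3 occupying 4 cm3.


Using mass = density * volume
Density = 15 g/cm3
Volume = 4 cm3
Mass = 15 * 4
= 60 g

60


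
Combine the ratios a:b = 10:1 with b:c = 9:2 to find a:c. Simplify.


Given a:b = 10:1 and b:c = 9:2
Make b consistent. Multiply first ratio by 9: a:b = 90:9
Multiply second ratio by 1: b:c = 9:2
Now b = 9 in both, so a:b:c = 90:9:2
Therefore a:c = 90:2
Simplify by GCD: a:c = 45:1

45:1


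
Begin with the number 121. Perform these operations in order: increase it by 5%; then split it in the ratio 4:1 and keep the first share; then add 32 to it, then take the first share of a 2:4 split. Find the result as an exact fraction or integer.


Start with 121.
Step 1: Increase by 5%: 121 * 105/100 = 2541/20
Step 2: Split 4:1, first share = 2541/20 * 4/5 = 2541/25
Step 3: Add 32: 2541/25+32=3341/25; split 2:4 first = 3341/25*2/6 = 3341/75
Final result = 3341/75

3341/75


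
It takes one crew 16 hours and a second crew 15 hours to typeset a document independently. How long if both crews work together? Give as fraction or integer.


Rate of A = 1/16 job per hour
Rate of B = 1/15 job per hour
Combined rate = 1/16 + 1/15
Find common denominator: (15 + 16)/(16*15) = 31/240
Combined rate = 31/240 job per hour
Time together = 1 / (31/240) = 240/31 hours

240/31


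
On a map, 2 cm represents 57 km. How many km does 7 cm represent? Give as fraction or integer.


Map scale: 2 cm = 57 km
Measured distance on map = 7 cm
Set up proportion: 7 * 57 / 2
= 399 / 2
= 399/2 km

399/2


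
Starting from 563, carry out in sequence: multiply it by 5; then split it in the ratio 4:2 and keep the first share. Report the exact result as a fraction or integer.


Start with 563.
Step 1: Multiply by 5: 563 * 5 = 2815
Step 2: Split 4:2, first share = 2815 * 4/6 = 5630/3
Final result = 5630/3

5630/3


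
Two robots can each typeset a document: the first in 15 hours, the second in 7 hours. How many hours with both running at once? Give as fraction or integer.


Rate of A = 1/15 job per hour
Rate of B = 1/7 job per hour
Combined rate = 1/15 + 1/7
Find common denominator: (7 + 15)/(15*7) = 22/105
Combined rate = 22/105 job per hour
Time together = 1 / (22/105) = 105/22 hours

105/22


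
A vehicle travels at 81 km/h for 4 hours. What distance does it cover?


Using distance = speed * time
Speed = 81 km/h
Time = 4 hours
Distance = 81 * 4
= 324 km

324


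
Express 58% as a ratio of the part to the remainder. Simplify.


Part = 58%, Remainder = 42%
Ratio = 58:42
GCD(58, 42) = 2
Simplify: 29:21 = 29:21

29:21


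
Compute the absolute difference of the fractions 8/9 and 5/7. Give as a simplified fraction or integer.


Simplify: 8/9 = 8/9 and 5/7 = 5/7
Find common denominator: LCD = 63
Convert: 56/63 and 45/63
Difference = |56 - 45|/63 = 11/63
Simplified = 11/63

11/63


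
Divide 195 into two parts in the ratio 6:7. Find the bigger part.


Total parts = 6 + 7 = 13
Value per part = 195 / 13 = 15
First share = 6 * 15 = 90
Second share = 7 * 15 = 105
Larger share = 105

105


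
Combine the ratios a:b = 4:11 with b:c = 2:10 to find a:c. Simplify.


Given a:b = 4:11 and b:c = 2:10
Make b consistent. Multiply first ratio by 2: a:b = 8:22
Multiply second ratio by 11: b:c = 22:110
Now b = 22 in both, so a:b:c = 8:22:110
Therefore a:c = 8:110
Simplify by GCD: a:c = 4:55

4:55


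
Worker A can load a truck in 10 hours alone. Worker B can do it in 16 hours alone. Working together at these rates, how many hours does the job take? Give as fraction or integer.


Rate of A = 1/10 job per hour
Rate of B = 1/16 job per hour
Combined rate = 1/10 + 1/16
Find common denominator: (16 + 10)/(10*16) = 26/160
Combined rate = 13/80 job per hour
Time together = 1 / (13/80) = 80/13 hours

80/13


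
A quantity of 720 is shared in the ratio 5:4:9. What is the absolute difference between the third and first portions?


Total parts = 5 + 4 + 9 = 18
Value per part = 720 / 18 = 40
Shares: 5*40=200, 4*40=160, 9*40=360
Third share = 360, first share = 200
Difference = |360 - 200| = 160

160


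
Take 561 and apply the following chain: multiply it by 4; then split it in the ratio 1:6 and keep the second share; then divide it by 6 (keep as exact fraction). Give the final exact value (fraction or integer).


Start with 561.
Step 1: Multiply by 4: 561 * 4 = 2244
Step 2: Split 1:6, second share = 2244 * 6/7 = 13464/7
Step 3: Divide by 6: 13464/7 / 6 = 2244/7
Final result = 2244/7

2244/7


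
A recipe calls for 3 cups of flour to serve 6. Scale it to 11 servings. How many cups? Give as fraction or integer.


Original: 3 cups for 6 servings
Target servings = 11
Scaling factor = 11/6
New amount = 3 * 11/6
= 33/6
= 11/2 cups

11/2


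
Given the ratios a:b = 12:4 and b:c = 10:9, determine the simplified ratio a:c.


Given a:b = 12:4 and b:c = 10:9
Make b consistent. Multiply first ratio by 10: a:b = 120:40
Multiply second ratio by 4: b:c = 40:36
Now b = 40 in both, so a:b:c = 120:40:36
Therefore a:c = 120:36
Simplify by GCD: a:c = 10:3

10:3


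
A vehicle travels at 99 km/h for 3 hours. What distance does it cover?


Using distance = speed * time
Speed = 99 km/h
Time = 3 hours
Distance = 99 * 3
= 297 km

297


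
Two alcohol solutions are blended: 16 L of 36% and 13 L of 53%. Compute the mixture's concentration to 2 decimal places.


Solute in mixture 1 = 36% of 16 L = 16*36/100 = 144/25 L
Solute in mixture 2 = 53% of 13 L = 13*53/100 = 689/100 L
Total solute = 144/25 + 689/100 = 253/20 L
Total volume = 16 + 13 = 29 L
Final concentration = 253/20/29 * 100 = 43.62%

43.62


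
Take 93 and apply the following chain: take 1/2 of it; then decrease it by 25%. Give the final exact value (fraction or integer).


Start with 93.
Step 1: Take 1/2: 93 * 1/2 = 93/2
Step 2: Decrease by 25%: 93/2 * 75/100 = 279/8
Final result = 279/8

279/8


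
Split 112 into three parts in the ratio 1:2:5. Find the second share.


Ratio = 1:2:5
Total parts = 1 + 2 + 5 = 8
Value per part = 112 / 8 = 14
First share = 1 * 14 = 14
Middle share = 2 * 14 = 28
Third share = 5 * 14 = 70

28


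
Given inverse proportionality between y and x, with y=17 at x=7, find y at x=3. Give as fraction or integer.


Inverse proportion: y = k/x
Find k: k = 7 * 17 = 119
Compute y at x=3: y = 119/3
y = 119/3

119/3


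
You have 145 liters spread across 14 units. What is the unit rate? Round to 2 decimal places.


Total liters = 145
Number of units = 14
Unit rate = 145 / 14
= 10.36 liters per unit

10.36


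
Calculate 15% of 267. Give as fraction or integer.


Compute 15% of 267
Convert percentage: 15% = 15/100
Multiply: 267 * 15/100
= 4005/100
= 801/20

801/20


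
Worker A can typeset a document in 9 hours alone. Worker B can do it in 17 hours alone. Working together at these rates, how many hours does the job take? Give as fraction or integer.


Rate of A = 1/9 job per hour
Rate of B = 1/17 job per hour
Combined rate = 1/9 + 1/17
Find common denominator: (17 + 9)/(9*17) = 26/153
Combined rate = 26/153 job per hour
Time together = 1 / (26/153) = 153/26 hours

153/26


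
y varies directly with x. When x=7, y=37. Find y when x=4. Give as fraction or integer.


Direct proportion: y = kx
Find k: k = 37/7 = 37/7
Compute y at x=4: y = 37/7 * 4
y = 148/7

148/7


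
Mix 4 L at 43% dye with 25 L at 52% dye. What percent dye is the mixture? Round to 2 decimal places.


Solute in mixture 1 = 43% of 4 L = 4*43/100 = 43/25 L
Solute in mixture 2 = 52% of 25 L = 25*52/100 = 13 L
Total solute = 43/25 + 13 = 368/25 L
Total volume = 4 + 25 = 29 L
Final concentration = 368/25/29 * 100 = 50.76%

50.76


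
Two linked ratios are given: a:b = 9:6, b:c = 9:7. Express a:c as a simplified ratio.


Given a:b = 9:6 and b:c = 9:7
Make b consistent. Multiply first ratio by 9: a:b = 81:54
Multiply second ratio by 6: b:c = 54:42
Now b = 54 in both, so a:b:c = 81:54:42
Therefore a:c = 81:42
Simplify by GCD: a:c = 27:14

27:14


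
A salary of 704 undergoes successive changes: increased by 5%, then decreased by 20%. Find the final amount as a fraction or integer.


Start: 704
Step 1: increase by 5% => multiply by 105/100
  704 * 105/100 = 3696/5
Step 2: decrease by 20% => multiply by 80/100
  3696/5 * 80/100 = 14784/25
Final value = 14784/25

14784/25


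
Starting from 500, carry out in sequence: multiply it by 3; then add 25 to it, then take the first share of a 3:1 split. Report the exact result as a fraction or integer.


Start with 500.
Step 1: Multiply by 3: 500 * 3 = 1500
Step 2: Add 25: 1500+25=1525; split 3:1 first = 1525*3/4 = 4575/4
Final result = 4575/4

4575/4


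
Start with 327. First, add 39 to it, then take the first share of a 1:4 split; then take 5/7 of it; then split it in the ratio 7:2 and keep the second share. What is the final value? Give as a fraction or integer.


Start with 327.
Step 1: Add 39: 327+39=366; split 1:4 first = 366*1/5 = 366/5
Step 2: Take 5/7: 366/5 * 5/7 = 366/7
Step 3: Split 7:2, second share = 366/7 * 2/9 = 244/21
Final result = 244/21

244/21


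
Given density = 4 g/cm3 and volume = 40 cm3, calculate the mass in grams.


Using mass = density * volume
Density = 4 g/cm3
Volume = 40 cm3
Mass = 4 * 40
= 160 g

160


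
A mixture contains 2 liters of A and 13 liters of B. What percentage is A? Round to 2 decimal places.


Volume of A = 2 L
Volume of B = 13 L
Total volume = 2 + 13 = 15 L
Percentage of A = (2/15) * 100
= 13.33%

13.33


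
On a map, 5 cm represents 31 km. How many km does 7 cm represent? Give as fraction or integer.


Map scale: 5 cm = 31 km
Measured distance on map = 7 cm
Set up proportion: 7 * 31 / 5
= 217 / 5
= 217/5 km

217/5


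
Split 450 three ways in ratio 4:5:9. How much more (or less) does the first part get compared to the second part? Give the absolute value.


Total parts = 4 + 5 + 9 = 18
Value per part = 450 / 18 = 25
Shares: 4*25=100, 5*25=125, 9*25=225
First share = 100, second share = 125
Difference = |100 - 125| = 25

25


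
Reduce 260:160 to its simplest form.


Find GCD(260, 160)
GCD = 20
Divide both by 20: 260/20 = 13, 160/20 = 8
Simplified ratio = 13:8

13:8


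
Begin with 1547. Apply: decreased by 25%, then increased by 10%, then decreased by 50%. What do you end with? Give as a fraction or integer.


Start: 1547
Step 1: decrease by 25% => multiply by 75/100
  1547 * 75/100 = 4641/4
Step 2: increase by 10% => multiply by 110/100
  4641/4 * 110/100 = 51051/40
Step 3: decrease by 50% => multiply by 50/100
  51051/40 * 50/100 = 51051/80
Final value = 51051/80

51051/80


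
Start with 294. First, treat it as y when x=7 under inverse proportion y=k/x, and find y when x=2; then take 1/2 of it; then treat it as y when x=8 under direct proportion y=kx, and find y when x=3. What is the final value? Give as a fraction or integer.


Start with 294.
Step 1: Inverse prop: k = (294)*7; new y = k/2 = 294*7/2 = 1029
Step 2: Take 1/2: 1029 * 1/2 = 1029/2
Step 3: Direct prop: k = (1029/2)/8; new y = k*3 = 1029/2*3/8 = 3087/16
Final result = 3087/16

3087/16


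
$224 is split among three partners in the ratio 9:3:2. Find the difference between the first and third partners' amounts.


Total parts = 9 + 3 + 2 = 14
Value per part = 224 / 14 = 16
Shares: 9*16=144, 3*16=48, 2*16=32
First share = 144, third share = 32
Difference = |144 - 32| = 112

112


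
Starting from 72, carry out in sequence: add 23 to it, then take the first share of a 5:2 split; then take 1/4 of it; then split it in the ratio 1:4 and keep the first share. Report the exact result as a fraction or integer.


Start with 72.
Step 1: Add 23: 72+23=95; split 5:2 first = 95*5/7 = 475/7
Step 2: Take 1/4: 475/7 * 1/4 = 475/28
Step 3: Split 1:4, first share = 475/28 * 1/5 = 95/28
Final result = 95/28

95/28
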